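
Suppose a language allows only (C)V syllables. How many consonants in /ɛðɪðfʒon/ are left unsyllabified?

The consonants /ð/, /f/, /n/ cannot be parsed into a legal (C)V syllable (no codas are permitted; onsets are limited to one consonant).

3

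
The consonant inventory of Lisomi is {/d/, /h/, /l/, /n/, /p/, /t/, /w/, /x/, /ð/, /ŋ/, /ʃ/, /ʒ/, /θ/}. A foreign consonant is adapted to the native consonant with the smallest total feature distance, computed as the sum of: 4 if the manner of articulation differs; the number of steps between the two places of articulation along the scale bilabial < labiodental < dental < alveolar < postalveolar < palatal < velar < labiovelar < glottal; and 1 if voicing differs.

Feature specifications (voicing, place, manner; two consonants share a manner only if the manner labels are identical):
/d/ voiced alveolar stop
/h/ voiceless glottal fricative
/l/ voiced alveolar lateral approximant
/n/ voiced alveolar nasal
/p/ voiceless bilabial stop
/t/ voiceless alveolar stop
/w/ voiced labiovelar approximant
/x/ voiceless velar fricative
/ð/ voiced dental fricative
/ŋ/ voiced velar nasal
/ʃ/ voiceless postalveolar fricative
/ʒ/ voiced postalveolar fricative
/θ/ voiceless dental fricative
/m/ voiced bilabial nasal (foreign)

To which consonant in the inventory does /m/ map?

n

/n/ is closest: same manner (nasal), place distance 3 (bilabial→alveolar), same voicing; total 3. Next closest is /p/ at distance 5.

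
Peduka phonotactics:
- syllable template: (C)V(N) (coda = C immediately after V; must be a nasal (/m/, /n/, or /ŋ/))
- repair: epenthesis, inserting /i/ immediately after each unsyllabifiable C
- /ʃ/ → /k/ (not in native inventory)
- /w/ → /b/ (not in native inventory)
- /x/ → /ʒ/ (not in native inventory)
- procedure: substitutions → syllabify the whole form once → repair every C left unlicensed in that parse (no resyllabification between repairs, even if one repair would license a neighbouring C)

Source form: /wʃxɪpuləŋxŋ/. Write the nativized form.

bikiʒɪpuləŋʒiŋi

Substitution: /w/ → /b/, /ʃ/ → /k/, /x/ → /ʒ/, giving /bkʒɪpuləŋʒŋ/.
Syllabifying with onset maximization leaves /b/, /k/, /ʒ/, /ŋ/ stranded (only a nasal (/m/, /n/, or /ŋ/) is licensed in coda position; onsets are limited to one consonant).
Each unlicensed consonant becomes the onset of a new syllable: /b/ → /bi/, /k/ → /ki/, /ʒ/ → /ʒi/, /ŋ/ → /ŋi/.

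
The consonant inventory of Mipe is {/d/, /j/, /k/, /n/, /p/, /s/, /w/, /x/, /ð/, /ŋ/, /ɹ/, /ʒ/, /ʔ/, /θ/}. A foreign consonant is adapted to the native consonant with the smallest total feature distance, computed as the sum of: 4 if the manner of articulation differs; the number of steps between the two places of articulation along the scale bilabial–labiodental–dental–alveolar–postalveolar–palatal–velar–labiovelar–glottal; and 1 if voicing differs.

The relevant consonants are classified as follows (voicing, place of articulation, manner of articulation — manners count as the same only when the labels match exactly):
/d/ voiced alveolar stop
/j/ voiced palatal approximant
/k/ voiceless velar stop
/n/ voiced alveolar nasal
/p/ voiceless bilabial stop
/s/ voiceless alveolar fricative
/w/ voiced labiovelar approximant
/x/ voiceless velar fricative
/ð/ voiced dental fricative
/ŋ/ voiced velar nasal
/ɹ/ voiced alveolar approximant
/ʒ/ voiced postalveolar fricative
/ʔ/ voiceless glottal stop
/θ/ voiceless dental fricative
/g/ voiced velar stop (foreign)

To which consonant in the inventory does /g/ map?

k

/k/ is closest: same manner (stop), place distance 0 (velar→velar), voicing differs (+1); total 1. Next closest is /d/ at distance 3.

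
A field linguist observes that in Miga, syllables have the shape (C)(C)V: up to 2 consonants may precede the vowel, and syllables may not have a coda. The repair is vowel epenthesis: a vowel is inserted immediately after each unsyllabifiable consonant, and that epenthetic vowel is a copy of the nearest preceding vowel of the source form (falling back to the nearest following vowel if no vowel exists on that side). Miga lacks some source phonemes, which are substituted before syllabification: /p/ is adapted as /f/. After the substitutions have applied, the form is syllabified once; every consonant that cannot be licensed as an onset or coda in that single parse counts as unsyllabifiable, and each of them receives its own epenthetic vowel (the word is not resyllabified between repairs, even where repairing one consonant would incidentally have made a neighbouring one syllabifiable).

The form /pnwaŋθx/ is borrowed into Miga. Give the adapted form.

fanwaŋaθaxa

Substitution: /p/ → /f/, giving /fnwaŋθx/.
The consonants /f/, /ŋ/, /θ/, /x/ cannot be parsed into a legal (C)(C)V syllable (no codas are permitted; onsets may contain at most 2 consonants).
Epenthesis after each stranded consonant: /f/ → /fa/, /ŋ/ → /ŋa/, /θ/ → /θa/, /x/ → /xa/.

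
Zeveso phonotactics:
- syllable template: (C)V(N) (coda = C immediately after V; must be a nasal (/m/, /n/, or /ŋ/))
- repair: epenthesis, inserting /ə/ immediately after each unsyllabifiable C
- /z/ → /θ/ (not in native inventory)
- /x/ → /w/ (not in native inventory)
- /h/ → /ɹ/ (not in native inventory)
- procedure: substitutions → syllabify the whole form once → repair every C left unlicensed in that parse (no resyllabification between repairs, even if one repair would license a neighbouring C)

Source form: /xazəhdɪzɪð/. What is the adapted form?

Substitution: /x/ → /w/, /z/ → /θ/, /h/ → /ɹ/, giving /waθəɹdɪθɪð/.
Syllabifying with onset maximization leaves /ɹ/, /ð/ stranded (only a nasal (/m/, /n/, or /ŋ/) is licensed in coda position; onsets are limited to one consonant).
Epenthesis after each stranded consonant: /ɹ/ → /ɹə/, /ð/ → /ðə/.

waθəɹədɪθɪðə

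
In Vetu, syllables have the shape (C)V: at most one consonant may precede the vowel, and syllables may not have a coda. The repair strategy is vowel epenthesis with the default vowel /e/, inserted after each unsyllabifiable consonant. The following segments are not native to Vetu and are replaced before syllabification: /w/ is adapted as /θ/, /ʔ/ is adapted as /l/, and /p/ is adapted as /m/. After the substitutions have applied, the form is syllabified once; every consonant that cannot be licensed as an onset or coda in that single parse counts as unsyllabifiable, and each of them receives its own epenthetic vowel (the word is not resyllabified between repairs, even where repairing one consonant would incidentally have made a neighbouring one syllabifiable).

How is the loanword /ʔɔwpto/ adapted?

Substitution: /ʔ/ → /l/, /w/ → /θ/, /p/ → /m/, giving /lɔθmto/.
The consonants /θ/, /m/ cannot be parsed into a legal (C)V syllable (no codas are permitted; onsets are limited to one consonant).
Each unlicensed consonant becomes the onset of a new syllable: /θ/ → /θe/, /m/ → /me/.

lɔθemeto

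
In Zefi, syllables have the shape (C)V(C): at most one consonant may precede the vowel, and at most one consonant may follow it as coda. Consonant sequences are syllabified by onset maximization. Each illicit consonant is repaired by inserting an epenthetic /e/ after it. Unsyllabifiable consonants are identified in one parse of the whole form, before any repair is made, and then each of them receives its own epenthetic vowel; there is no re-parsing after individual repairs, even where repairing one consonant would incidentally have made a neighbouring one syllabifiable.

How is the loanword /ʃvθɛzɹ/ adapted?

Syllabifying with onset maximization leaves /ʃ/, /v/, /ɹ/ stranded (at most one coda consonant is licensed; onsets are limited to one consonant).
Inserting the epenthetic vowel yields /ʃ/ → /ʃe/, /v/ → /ve/, /ɹ/ → /ɹe/.

ʃeveθɛzɹe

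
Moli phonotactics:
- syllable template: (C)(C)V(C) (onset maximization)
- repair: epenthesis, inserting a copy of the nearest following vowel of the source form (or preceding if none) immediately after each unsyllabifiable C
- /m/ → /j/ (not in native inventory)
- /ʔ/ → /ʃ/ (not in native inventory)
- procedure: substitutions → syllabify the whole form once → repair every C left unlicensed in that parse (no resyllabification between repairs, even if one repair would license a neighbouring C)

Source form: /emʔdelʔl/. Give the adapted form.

ejʃdelʃele

Substitution: /m/ → /j/, /ʔ/ → /ʃ/, giving /ejʃdelʃl/.
Syllabifying with onset maximization leaves /ʃ/, /l/ stranded (at most one coda consonant is licensed; onsets may contain at most 2 consonants).
Epenthesis after each stranded consonant: /ʃ/ → /ʃe/, /l/ → /le/.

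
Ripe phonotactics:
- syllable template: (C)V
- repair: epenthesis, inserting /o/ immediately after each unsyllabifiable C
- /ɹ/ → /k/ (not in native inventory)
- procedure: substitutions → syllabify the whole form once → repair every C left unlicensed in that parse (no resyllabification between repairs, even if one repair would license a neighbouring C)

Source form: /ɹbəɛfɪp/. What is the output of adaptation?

Substitution: /ɹ/ → /k/, giving /kbəɛfɪp/.
Syllabifying with onset maximization leaves /k/, /p/ stranded (no codas are permitted; onsets are limited to one consonant).
Each unlicensed consonant becomes the onset of a new syllable: /k/ → /ko/, /p/ → /po/.

kobəɛfɪpo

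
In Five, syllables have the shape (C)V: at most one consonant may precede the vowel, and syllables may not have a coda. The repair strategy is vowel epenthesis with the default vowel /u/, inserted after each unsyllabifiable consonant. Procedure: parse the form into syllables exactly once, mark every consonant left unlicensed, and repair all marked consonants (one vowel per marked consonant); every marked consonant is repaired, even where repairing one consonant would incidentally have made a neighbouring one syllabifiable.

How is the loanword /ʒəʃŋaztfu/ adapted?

Under (C)V, the unsyllabifiable consonants are /ʃ/, /z/, /t/ (no codas are permitted; onsets are limited to one consonant).
Each unlicensed consonant becomes the onset of a new syllable: /ʃ/ → /ʃu/, /z/ → /zu/, /t/ → /tu/.

ʒəʃuŋazutufu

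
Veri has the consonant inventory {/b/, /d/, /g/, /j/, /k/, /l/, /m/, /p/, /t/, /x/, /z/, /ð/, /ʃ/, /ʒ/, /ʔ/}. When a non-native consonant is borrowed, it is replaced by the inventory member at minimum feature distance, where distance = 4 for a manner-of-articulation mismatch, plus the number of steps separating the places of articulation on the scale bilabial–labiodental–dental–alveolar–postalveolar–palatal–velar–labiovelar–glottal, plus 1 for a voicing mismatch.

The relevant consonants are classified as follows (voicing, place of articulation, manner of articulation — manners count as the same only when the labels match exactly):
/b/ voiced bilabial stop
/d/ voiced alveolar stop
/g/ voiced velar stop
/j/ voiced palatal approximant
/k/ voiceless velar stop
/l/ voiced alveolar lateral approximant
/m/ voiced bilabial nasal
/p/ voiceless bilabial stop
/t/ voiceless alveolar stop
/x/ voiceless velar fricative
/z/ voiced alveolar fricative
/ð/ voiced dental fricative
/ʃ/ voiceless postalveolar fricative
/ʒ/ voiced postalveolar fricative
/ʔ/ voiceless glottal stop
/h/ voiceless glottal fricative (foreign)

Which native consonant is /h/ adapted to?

/x/ is closest: same manner (fricative), place distance 2 (glottal→velar), same voicing; total 2. Next closest is /ʃ/ at distance 4.

x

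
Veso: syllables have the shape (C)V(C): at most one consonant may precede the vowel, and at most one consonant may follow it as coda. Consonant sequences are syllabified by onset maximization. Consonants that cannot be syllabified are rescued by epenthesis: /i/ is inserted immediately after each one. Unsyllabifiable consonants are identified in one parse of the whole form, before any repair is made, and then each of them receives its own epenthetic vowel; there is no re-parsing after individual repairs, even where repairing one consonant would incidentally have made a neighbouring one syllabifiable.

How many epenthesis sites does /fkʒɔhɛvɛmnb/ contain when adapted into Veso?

4

The unsyllabifiable consonants are /f/, /k/, /n/, /b/; each receives one epenthetic vowel.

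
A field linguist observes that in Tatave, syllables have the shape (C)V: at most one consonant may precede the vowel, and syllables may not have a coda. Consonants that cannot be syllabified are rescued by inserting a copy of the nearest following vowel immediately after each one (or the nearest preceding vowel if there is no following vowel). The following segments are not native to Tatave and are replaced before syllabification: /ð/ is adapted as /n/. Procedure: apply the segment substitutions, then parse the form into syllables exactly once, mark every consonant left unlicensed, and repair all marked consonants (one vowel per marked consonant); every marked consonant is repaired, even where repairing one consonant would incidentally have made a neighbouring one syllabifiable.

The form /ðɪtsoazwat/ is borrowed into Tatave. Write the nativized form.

nɪtosoazawata

Substitution: /ð/ → /n/, giving /nɪtsoazwat/.
Syllabifying with onset maximization leaves /t/, /z/, /t/ stranded (no codas are permitted; onsets are limited to one consonant).
Epenthesis after each stranded consonant: /t/ → /to/, /z/ → /za/, /t/ → /ta/.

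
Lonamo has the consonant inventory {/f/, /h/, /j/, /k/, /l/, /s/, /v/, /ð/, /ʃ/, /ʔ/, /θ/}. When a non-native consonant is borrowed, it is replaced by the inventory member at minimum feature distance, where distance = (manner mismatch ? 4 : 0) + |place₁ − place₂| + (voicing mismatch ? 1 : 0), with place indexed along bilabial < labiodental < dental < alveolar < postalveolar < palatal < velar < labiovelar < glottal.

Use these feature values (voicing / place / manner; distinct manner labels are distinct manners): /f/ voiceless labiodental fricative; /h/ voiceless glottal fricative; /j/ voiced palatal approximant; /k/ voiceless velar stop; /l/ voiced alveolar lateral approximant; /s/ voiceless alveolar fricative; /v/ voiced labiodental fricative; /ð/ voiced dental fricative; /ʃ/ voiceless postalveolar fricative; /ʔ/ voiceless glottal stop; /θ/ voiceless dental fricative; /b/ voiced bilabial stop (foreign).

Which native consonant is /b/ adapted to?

/v/ is closest: manner differs (stop→fricative, +4), place distance 1 (bilabial→labiodental), same voicing; total 5. Next closest is /f/ at distance 6.

v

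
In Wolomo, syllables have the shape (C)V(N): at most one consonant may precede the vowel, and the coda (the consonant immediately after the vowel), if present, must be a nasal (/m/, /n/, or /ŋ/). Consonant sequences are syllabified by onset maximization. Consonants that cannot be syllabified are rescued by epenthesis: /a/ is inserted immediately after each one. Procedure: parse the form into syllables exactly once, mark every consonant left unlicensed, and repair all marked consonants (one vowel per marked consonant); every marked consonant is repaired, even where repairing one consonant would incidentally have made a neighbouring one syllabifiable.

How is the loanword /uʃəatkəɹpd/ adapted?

The consonants /t/, /ɹ/, /p/, /d/ cannot be parsed into a legal (C)V(N) syllable (only a nasal (/m/, /n/, or /ŋ/) is licensed in coda position; onsets are limited to one consonant).
Inserting the epenthetic vowel yields /t/ → /ta/, /ɹ/ → /ɹa/, /p/ → /pa/, /d/ → /da/.

uʃəatakəɹapada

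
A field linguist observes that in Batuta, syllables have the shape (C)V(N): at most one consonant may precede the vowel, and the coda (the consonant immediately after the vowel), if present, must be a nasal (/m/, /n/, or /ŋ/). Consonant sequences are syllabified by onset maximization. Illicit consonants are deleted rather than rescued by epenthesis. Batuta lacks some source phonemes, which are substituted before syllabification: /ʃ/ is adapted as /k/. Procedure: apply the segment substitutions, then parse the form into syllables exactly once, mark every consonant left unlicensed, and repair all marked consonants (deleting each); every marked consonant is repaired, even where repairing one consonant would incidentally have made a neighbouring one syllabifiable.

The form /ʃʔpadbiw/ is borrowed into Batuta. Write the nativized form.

Substitution: /ʃ/ → /k/, giving /kʔpadbiw/.
The consonants /k/, /ʔ/, /d/, /w/ cannot be parsed into a legal (C)V(N) syllable (only a nasal (/m/, /n/, or /ŋ/) is licensed in coda position; onsets are limited to one consonant).
Deleting the stranded consonants removes /k/, /ʔ/, /d/, /w/.

pabi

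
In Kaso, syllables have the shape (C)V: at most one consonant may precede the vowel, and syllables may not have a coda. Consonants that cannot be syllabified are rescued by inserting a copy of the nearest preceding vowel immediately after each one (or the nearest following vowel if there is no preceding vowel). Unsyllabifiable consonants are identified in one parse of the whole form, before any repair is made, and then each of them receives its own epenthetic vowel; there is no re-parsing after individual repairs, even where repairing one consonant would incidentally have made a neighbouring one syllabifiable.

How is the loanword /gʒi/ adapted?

giʒi

Syllabifying with onset maximization leaves /g/ stranded (no codas are permitted; onsets are limited to one consonant).
Inserting the epenthetic vowel yields /g/ → /gi/.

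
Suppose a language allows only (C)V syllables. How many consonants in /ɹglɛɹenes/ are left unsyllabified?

3

Under (C)V, the unsyllabifiable consonants are /ɹ/, /g/, /s/ (no codas are permitted; onsets are limited to one consonant).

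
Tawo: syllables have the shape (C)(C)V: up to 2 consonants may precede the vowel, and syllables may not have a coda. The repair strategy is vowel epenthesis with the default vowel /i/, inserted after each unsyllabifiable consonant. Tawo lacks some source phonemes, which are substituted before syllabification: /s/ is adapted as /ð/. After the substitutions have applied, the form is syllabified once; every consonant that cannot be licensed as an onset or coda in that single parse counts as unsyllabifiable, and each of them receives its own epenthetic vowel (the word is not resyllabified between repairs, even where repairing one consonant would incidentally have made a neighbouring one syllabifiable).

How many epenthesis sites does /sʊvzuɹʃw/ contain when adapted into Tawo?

3

After substitution the input is /ðʊvzuɹʃw/.
The unsyllabifiable consonants are /ɹ/, /ʃ/, /w/; each receives one epenthetic vowel.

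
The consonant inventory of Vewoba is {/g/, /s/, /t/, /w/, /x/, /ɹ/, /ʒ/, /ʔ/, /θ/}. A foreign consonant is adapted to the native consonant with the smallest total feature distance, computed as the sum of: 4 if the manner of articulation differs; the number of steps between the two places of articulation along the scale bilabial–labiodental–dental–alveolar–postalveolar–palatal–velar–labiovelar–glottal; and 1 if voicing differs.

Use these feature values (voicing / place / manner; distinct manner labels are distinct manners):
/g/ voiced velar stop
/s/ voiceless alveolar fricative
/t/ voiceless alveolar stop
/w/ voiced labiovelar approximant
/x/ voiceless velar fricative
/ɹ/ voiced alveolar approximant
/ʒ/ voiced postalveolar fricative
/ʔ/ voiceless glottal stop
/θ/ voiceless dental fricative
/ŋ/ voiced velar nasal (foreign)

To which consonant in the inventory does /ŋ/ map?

g

/g/ is closest: manner differs (nasal→stop, +4), place distance 0 (velar→velar), same voicing; total 4. Next closest is /w/ at distance 5.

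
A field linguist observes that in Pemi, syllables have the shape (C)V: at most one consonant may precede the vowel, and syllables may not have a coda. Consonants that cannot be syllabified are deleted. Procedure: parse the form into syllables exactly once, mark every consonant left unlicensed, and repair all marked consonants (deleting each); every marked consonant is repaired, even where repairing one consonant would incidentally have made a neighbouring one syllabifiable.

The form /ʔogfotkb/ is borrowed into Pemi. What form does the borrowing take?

Under (C)V, the unsyllabifiable consonants are /g/, /t/, /k/, /b/ (no codas are permitted; onsets are limited to one consonant).
Each unlicensed consonant is deleted: /g/, /t/, /k/, /b/.

ʔofo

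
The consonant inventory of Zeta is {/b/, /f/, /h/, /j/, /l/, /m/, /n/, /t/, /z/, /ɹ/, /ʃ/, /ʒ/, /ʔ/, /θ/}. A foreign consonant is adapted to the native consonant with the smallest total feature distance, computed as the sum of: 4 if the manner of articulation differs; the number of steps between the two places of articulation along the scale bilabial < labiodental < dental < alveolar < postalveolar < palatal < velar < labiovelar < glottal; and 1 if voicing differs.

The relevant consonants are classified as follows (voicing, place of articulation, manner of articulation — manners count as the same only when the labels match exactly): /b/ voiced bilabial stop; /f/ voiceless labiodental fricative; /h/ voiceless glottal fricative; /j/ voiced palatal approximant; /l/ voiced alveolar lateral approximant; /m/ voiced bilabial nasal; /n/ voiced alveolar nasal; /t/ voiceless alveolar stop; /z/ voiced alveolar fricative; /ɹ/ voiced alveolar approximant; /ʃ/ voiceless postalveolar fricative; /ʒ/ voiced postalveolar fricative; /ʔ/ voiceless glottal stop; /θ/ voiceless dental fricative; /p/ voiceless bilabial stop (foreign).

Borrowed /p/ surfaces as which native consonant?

b

/b/ is closest: same manner (stop), place distance 0 (bilabial→bilabial), voicing differs (+1); total 1. Next closest is /t/ at distance 3.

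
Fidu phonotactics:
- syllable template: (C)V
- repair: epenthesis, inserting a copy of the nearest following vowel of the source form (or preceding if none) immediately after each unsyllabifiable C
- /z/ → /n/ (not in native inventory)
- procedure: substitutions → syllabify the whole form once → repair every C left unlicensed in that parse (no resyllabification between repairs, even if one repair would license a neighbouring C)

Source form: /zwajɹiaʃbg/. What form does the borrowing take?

Substitution: /z/ → /n/, giving /nwajɹiaʃbg/.
The consonants /n/, /j/, /ʃ/, /b/, /g/ cannot be parsed into a legal (C)V syllable (no codas are permitted; onsets are limited to one consonant).
Epenthesis after each stranded consonant: /n/ → /na/, /j/ → /ji/, /ʃ/ → /ʃa/, /b/ → /ba/, /g/ → /ga/.

nawajiɹiaʃabaga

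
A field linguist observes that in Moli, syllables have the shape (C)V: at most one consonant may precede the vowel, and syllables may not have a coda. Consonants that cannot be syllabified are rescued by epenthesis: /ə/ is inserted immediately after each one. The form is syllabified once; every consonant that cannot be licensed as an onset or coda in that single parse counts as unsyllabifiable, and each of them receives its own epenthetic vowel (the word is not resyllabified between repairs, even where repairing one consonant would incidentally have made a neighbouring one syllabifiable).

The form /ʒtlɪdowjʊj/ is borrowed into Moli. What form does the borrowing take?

Syllabifying with onset maximization leaves /ʒ/, /t/, /w/, /j/ stranded (no codas are permitted; onsets are limited to one consonant).
Each unlicensed consonant becomes the onset of a new syllable: /ʒ/ → /ʒə/, /t/ → /tə/, /w/ → /wə/, /j/ → /jə/.

ʒətəlɪdowəjʊjə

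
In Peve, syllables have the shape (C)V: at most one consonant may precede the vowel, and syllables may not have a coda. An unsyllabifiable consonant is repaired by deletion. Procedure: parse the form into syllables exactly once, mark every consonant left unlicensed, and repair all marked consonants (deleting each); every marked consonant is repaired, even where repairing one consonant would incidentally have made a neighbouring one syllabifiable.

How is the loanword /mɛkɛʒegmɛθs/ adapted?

Syllabifying with onset maximization leaves /g/, /θ/, /s/ stranded (no codas are permitted; onsets are limited to one consonant).
Each unlicensed consonant is deleted: /g/, /θ/, /s/.

mɛkɛʒemɛ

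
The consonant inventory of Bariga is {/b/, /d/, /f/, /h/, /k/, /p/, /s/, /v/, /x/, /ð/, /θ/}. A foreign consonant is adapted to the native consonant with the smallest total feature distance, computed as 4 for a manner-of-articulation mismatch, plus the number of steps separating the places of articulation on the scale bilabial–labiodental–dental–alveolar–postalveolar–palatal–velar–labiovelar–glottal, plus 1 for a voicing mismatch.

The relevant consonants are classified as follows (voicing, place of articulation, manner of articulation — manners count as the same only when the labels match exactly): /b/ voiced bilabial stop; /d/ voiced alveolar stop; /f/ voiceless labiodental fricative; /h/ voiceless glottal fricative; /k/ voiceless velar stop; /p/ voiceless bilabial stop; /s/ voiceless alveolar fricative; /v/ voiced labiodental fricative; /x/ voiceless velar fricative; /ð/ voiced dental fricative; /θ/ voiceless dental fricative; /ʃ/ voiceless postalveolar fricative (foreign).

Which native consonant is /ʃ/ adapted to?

/s/ is closest: same manner (fricative), place distance 1 (postalveolar→alveolar), same voicing; total 1. Next closest is /x/ at distance 2.

s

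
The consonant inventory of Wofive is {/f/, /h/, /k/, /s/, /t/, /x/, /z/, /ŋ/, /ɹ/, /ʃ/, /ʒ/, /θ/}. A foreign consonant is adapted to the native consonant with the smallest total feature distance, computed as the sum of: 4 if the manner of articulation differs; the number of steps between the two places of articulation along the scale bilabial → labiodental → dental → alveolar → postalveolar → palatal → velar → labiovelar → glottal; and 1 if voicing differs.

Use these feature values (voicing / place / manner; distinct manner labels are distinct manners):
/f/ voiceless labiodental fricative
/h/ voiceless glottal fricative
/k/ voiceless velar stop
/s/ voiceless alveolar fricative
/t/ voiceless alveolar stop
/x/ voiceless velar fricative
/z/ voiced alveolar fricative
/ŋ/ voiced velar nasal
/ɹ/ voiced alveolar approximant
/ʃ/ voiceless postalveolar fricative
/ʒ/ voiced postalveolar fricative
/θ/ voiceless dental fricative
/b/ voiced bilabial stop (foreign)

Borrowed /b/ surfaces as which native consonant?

/t/ is closest: same manner (stop), place distance 3 (bilabial→alveolar), voicing differs (+1); total 4. Next closest is /f/ at distance 6.

t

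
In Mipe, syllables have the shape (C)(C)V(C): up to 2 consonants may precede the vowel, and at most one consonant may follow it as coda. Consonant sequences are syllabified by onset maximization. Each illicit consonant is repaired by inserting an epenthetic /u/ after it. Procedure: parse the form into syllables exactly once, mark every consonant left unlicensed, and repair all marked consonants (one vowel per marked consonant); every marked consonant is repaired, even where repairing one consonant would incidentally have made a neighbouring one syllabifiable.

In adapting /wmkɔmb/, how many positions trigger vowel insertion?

2

The unsyllabifiable consonants are /w/, /b/; each receives one epenthetic vowel.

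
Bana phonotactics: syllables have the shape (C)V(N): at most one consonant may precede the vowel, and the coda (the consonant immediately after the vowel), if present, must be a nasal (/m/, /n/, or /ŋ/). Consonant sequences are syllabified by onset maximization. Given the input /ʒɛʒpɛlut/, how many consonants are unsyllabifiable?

2

Under (C)V(N), the unsyllabifiable consonants are /ʒ/, /t/ (only a nasal (/m/, /n/, or /ŋ/) is licensed in coda position; onsets are limited to one consonant).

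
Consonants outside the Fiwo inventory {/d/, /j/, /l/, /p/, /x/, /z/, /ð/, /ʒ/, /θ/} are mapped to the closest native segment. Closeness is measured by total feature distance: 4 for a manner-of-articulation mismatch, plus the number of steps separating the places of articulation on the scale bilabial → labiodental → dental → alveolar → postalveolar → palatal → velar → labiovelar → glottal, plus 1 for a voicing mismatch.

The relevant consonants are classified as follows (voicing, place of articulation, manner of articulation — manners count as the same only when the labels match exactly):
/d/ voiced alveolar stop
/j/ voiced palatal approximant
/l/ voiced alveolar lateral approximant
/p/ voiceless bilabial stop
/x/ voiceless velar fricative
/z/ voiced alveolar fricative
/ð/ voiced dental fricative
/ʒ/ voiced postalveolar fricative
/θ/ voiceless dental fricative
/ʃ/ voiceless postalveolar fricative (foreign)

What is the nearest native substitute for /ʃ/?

/ʒ/ is closest: same manner (fricative), place distance 0 (postalveolar→postalveolar), voicing differs (+1); total 1. Next closest is /x/ at distance 2.

ʒ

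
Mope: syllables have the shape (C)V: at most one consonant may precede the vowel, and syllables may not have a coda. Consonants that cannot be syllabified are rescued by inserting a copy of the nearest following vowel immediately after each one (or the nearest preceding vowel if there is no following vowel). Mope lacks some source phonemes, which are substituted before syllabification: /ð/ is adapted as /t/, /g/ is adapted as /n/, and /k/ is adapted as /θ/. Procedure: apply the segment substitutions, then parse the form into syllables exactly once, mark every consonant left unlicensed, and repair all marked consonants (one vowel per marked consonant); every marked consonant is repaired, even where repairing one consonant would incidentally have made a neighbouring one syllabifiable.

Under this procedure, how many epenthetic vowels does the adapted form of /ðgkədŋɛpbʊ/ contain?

4

After substitution the input is /tnθədŋɛpbʊ/.
The unsyllabifiable consonants are /t/, /n/, /d/, /p/; each receives one epenthetic vowel.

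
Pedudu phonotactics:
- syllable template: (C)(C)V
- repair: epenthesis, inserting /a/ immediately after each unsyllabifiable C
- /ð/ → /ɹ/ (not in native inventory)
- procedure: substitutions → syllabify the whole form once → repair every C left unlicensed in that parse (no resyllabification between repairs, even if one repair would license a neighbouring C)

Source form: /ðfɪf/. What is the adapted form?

ɹfɪfa

Substitution: /ð/ → /ɹ/, giving /ɹfɪf/.
Under (C)(C)V, the unsyllabifiable consonants are /f/ (no codas are permitted; onsets may contain at most 2 consonants).
Epenthesis after each stranded consonant: /f/ → /fa/.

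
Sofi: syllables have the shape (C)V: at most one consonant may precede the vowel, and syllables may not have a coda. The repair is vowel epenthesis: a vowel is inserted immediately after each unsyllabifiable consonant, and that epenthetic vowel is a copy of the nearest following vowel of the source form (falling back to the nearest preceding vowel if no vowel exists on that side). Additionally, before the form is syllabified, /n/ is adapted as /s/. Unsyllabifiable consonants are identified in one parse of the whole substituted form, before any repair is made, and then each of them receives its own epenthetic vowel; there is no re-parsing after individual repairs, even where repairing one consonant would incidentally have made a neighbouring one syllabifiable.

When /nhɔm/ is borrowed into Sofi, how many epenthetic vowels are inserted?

After substitution the input is /shɔm/.
The unsyllabifiable consonants are /s/, /m/; each receives one epenthetic vowel.

2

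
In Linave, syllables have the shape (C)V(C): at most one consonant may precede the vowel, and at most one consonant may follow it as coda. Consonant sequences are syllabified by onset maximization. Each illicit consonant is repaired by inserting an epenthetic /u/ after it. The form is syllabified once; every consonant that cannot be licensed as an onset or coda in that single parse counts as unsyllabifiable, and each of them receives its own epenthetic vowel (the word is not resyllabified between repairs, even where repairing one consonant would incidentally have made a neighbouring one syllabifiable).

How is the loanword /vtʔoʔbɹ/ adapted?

vutuʔoʔbuɹu

Under (C)V(C), the unsyllabifiable consonants are /v/, /t/, /b/, /ɹ/ (at most one coda consonant is licensed; onsets are limited to one consonant).
Epenthesis after each stranded consonant: /v/ → /vu/, /t/ → /tu/, /b/ → /bu/, /ɹ/ → /ɹu/.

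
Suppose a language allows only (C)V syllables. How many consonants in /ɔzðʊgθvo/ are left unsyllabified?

The consonants /z/, /g/, /θ/ cannot be parsed into a legal (C)V syllable (no codas are permitted; onsets are limited to one consonant).

3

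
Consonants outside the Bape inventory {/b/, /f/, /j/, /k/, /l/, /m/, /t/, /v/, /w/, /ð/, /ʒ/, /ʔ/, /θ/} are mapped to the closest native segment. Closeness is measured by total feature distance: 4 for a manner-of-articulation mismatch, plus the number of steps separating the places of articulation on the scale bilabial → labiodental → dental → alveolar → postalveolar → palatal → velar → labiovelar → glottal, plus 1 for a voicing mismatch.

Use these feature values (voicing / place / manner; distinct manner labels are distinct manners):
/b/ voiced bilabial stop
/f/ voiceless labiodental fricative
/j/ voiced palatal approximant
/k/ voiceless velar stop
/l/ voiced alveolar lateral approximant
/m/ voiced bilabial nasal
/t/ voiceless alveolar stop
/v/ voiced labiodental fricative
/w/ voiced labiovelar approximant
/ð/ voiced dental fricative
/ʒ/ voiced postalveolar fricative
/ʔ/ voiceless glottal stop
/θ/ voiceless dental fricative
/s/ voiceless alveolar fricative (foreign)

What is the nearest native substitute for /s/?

/θ/ is closest: same manner (fricative), place distance 1 (alveolar→dental), same voicing; total 1. Next closest is /f/ at distance 2.

θ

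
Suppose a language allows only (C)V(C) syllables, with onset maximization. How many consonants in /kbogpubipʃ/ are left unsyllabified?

Syllabifying with onset maximization leaves /k/, /ʃ/ stranded (at most one coda consonant is licensed; onsets are limited to one consonant).

2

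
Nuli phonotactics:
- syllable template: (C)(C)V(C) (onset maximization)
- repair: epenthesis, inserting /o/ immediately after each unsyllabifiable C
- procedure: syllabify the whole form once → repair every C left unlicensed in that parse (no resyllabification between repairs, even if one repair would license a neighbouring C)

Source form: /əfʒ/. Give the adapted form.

Under (C)(C)V(C), the unsyllabifiable consonants are /ʒ/ (at most one coda consonant is licensed; onsets may contain at most 2 consonants).
Epenthesis after each stranded consonant: /ʒ/ → /ʒo/.

əfʒo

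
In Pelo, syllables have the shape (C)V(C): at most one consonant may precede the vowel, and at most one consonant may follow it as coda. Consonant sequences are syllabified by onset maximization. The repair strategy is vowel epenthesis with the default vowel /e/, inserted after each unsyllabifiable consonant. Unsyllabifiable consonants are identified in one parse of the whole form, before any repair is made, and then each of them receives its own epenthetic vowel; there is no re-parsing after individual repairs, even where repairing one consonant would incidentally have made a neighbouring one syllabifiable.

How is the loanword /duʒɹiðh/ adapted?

duʒɹiðhe

The consonants /h/ cannot be parsed into a legal (C)V(C) syllable (at most one coda consonant is licensed; onsets are limited to one consonant).
Epenthesis after each stranded consonant: /h/ → /he/.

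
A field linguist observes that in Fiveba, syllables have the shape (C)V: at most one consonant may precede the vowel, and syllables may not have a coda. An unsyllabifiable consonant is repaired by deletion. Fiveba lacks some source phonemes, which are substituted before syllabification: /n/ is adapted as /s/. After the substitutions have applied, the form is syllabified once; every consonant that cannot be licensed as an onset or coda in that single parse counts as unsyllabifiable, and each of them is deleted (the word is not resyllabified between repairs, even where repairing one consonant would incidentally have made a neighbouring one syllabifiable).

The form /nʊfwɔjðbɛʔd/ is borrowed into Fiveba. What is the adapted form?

sʊwɔbɛ

Substitution: /n/ → /s/, giving /sʊfwɔjðbɛʔd/.
Syllabifying with onset maximization leaves /f/, /j/, /ð/, /ʔ/, /d/ stranded (no codas are permitted; onsets are limited to one consonant).
Deletion applies to /f/, /j/, /ð/, /ʔ/, /d/.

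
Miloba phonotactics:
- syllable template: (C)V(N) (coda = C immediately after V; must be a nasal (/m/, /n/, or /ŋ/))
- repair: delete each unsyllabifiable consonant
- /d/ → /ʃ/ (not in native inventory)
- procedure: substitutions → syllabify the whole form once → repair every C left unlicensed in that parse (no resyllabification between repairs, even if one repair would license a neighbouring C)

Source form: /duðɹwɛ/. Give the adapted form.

Substitution: /d/ → /ʃ/, giving /ʃuðɹwɛ/.
The consonants /ð/, /ɹ/ cannot be parsed into a legal (C)V(N) syllable (only a nasal (/m/, /n/, or /ŋ/) is licensed in coda position; onsets are limited to one consonant).
Deleting the stranded consonants removes /ð/, /ɹ/.

ʃuwɛ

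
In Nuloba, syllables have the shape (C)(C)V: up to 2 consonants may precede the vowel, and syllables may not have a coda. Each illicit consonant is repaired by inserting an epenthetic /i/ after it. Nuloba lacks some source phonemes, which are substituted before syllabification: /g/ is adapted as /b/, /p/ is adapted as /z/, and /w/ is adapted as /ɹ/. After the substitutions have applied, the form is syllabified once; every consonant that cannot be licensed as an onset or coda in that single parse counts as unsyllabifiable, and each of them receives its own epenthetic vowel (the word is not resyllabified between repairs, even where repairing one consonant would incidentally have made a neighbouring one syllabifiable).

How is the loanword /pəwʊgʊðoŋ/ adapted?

Substitution: /p/ → /z/, /w/ → /ɹ/, /g/ → /b/, giving /zəɹʊbʊðoŋ/.
The consonants /ŋ/ cannot be parsed into a legal (C)(C)V syllable (no codas are permitted; onsets may contain at most 2 consonants).
Epenthesis after each stranded consonant: /ŋ/ → /ŋi/.

zəɹʊbʊðoŋi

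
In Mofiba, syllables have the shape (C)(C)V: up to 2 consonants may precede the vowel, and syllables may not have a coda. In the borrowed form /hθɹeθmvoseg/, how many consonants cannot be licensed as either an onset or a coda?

The consonants /h/, /θ/, /g/ cannot be parsed into a legal (C)(C)V syllable (no codas are permitted; onsets may contain at most 2 consonants).

3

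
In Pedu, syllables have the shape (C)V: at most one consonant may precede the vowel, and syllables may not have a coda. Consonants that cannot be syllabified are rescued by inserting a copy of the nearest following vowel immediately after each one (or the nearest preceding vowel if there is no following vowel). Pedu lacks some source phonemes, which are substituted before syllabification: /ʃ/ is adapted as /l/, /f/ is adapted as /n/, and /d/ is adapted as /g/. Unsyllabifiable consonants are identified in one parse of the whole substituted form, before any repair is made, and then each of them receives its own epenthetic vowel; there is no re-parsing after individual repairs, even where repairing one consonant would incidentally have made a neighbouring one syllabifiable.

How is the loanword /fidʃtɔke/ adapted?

nigɔlɔtɔke

Substitution: /f/ → /n/, /d/ → /g/, /ʃ/ → /l/, giving /nigltɔke/.
Under (C)V, the unsyllabifiable consonants are /g/, /l/ (no codas are permitted; onsets are limited to one consonant).
Each unlicensed consonant becomes the onset of a new syllable: /g/ → /gɔ/, /l/ → /lɔ/.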